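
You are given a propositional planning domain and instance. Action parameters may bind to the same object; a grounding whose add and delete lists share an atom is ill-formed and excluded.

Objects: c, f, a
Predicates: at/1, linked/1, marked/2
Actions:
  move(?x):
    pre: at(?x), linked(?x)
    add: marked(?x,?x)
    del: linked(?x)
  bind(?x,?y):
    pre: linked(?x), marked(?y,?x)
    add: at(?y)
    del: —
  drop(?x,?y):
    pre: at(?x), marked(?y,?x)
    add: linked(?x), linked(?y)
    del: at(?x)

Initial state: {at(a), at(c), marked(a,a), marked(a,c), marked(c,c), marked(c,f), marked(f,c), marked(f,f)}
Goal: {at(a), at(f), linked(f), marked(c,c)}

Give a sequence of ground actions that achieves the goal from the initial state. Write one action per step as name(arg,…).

drop(c,f); bind(c,f)

1. drop(c,f)  →  {at(a), linked(c), linked(f), marked(a,a), marked(a,c), marked(c,c), marked(c,f), marked(f,c), marked(f,f)}
2. bind(c,f)  →  {at(a), at(f), linked(c), linked(f), marked(a,a), marked(a,c), marked(c,c), marked(c,f), marked(f,c), marked(f,f)}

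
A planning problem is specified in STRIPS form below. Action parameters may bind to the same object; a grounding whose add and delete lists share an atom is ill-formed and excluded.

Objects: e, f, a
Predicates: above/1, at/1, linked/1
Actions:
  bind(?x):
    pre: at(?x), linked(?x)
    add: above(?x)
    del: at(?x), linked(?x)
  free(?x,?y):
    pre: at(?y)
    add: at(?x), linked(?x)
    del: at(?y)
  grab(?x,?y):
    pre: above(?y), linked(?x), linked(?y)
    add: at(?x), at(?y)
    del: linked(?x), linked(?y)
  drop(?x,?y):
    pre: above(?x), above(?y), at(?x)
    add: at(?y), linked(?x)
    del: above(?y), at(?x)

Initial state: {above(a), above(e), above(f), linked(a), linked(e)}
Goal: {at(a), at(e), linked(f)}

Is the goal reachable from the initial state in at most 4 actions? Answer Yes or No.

1. grab(e,a)  →  {above(a), above(e), above(f), at(a), at(e)}
2. free(f,e)  →  {above(a), above(e), above(f), at(a), at(f), linked(f)}
3. free(e,f)  →  {above(a), above(e), above(f), at(a), at(e), linked(e), linked(f)}
optimal plan length = 3; 3 ≤ 4

Yes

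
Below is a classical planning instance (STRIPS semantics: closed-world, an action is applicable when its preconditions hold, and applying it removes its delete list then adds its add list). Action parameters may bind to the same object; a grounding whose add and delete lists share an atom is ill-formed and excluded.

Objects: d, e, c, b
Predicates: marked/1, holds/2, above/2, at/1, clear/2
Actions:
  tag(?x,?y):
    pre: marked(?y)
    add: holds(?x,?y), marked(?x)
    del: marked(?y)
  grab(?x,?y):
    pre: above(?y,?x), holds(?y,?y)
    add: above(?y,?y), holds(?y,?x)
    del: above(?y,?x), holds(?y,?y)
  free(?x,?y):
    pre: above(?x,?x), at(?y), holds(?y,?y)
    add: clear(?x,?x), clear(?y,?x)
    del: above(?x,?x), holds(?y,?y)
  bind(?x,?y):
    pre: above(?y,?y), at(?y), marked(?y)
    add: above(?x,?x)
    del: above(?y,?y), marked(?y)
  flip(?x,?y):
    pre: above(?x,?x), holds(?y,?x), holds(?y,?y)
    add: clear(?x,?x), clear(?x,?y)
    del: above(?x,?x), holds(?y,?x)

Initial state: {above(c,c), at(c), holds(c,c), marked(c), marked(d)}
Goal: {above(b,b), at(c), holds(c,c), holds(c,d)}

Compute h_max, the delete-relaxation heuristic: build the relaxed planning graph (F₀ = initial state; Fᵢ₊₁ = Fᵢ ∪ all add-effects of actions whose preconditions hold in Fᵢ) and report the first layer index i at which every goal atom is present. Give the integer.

1

F0 = init (5 atoms)
F1 = F0 ∪ {above(b,b), above(d,d), above(e,e), clear(c,c), holds(b,c), holds(b,d), holds(c,d), holds(d,c), holds(e,c), holds(e,d), marked(b), marked(e)}  (17 atoms)
goal ⊆ F1  ⇒  h_max = 1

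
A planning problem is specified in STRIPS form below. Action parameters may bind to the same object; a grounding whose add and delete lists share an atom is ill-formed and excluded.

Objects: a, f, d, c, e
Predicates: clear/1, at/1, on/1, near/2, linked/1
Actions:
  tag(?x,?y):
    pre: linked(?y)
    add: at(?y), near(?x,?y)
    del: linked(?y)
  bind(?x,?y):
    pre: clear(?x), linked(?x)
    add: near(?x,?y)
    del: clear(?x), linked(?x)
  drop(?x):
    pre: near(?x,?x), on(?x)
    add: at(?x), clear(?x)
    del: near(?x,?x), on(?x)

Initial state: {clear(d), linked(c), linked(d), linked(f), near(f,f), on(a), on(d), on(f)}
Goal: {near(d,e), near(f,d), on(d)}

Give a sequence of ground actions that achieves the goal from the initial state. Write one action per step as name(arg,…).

1. bind(d,e)  →  {linked(c), linked(f), near(d,e), near(f,f), on(a), on(d), on(f)}
2. drop(f)  →  {at(f), clear(f), linked(c), linked(f), near(d,e), on(a), on(d)}
3. bind(f,d)  →  {at(f), linked(c), near(d,e), near(f,d), on(a), on(d)}

bind(d,e); drop(f); bind(f,d)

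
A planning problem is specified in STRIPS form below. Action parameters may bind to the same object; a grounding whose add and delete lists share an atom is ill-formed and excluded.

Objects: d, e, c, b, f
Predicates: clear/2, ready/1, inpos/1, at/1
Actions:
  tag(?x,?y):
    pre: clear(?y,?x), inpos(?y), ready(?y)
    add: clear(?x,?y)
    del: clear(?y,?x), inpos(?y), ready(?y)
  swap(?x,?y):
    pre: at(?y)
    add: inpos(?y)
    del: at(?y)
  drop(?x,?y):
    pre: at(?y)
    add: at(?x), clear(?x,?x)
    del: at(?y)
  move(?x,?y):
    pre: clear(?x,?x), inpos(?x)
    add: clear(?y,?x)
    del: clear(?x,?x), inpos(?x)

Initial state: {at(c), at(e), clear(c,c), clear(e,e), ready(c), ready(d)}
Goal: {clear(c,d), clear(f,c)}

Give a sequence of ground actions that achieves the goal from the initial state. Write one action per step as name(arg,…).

swap(d,c); drop(d,e); swap(d,d); move(d,c); move(c,f)

1. swap(d,c)  →  {at(e), clear(c,c), clear(e,e), inpos(c), ready(c), ready(d)}
2. drop(d,e)  →  {at(d), clear(c,c), clear(d,d), clear(e,e), inpos(c), ready(c), ready(d)}
3. swap(d,d)  →  {clear(c,c), clear(d,d), clear(e,e), inpos(c), inpos(d), ready(c), ready(d)}
4. move(d,c)  →  {clear(c,c), clear(c,d), clear(e,e), inpos(c), ready(c), ready(d)}
5. move(c,f)  →  {clear(c,d), clear(e,e), clear(f,c), ready(c), ready(d)}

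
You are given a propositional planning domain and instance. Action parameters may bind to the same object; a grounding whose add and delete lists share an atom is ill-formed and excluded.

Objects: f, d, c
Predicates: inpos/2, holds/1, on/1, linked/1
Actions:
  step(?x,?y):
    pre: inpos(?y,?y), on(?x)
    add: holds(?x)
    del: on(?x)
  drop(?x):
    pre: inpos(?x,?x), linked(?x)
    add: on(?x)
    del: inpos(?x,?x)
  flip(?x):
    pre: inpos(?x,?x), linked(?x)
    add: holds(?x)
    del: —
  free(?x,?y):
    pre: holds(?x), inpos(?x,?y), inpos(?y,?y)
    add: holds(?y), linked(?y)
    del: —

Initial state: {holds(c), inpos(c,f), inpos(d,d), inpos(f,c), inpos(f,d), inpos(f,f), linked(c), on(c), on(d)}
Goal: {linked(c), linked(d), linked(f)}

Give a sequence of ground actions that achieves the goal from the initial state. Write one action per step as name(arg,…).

1. free(c,f)  →  {holds(c), holds(f), inpos(c,f), inpos(d,d), inpos(f,c), inpos(f,d), inpos(f,f), linked(c), linked(f), on(c), on(d)}
2. free(f,d)  →  {holds(c), holds(d), holds(f), inpos(c,f), inpos(d,d), inpos(f,c), inpos(f,d), inpos(f,f), linked(c), linked(d), linked(f), on(c), on(d)}

free(c,f); free(f,d)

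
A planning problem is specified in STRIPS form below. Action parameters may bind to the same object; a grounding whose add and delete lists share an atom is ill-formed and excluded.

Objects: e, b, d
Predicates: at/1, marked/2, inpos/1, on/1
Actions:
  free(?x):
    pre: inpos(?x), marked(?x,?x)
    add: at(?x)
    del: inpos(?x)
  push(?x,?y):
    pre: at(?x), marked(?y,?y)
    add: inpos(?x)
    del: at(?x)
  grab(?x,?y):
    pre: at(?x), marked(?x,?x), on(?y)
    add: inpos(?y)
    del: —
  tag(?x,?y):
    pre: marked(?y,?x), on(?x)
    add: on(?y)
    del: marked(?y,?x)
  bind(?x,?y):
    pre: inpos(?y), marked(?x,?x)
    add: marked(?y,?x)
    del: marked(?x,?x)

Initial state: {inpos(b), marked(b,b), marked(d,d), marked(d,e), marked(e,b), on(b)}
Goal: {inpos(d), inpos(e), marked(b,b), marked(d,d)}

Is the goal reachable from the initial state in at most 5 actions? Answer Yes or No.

Yes

1. free(b)  →  {at(b), marked(b,b), marked(d,d), marked(d,e), marked(e,b), on(b)}
2. tag(b,e)  →  {at(b), marked(b,b), marked(d,d), marked(d,e), on(b), on(e)}
3. grab(b,e)  →  {at(b), inpos(e), marked(b,b), marked(d,d), marked(d,e), on(b), on(e)}
4. tag(e,d)  →  {at(b), inpos(e), marked(b,b), marked(d,d), on(b), on(d), on(e)}
5. grab(b,d)  →  {at(b), inpos(d), inpos(e), marked(b,b), marked(d,d), on(b), on(d), on(e)}
optimal plan length = 5; 5 ≤ 5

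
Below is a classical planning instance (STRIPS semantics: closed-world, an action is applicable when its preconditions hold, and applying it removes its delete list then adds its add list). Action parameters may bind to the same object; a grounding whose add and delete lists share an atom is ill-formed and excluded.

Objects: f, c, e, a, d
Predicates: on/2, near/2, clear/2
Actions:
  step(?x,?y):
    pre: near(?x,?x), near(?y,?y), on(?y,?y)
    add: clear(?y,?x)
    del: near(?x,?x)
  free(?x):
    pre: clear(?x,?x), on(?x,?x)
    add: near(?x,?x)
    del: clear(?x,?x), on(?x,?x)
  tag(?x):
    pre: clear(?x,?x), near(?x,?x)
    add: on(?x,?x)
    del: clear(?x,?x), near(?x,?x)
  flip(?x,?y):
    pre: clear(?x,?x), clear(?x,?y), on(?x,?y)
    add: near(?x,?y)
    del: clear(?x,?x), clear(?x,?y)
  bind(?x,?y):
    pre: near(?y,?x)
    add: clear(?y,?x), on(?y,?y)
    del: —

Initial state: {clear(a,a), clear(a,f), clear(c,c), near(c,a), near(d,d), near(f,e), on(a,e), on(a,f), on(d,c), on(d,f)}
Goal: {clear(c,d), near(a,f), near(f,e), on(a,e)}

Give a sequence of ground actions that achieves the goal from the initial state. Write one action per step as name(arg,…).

flip(a,f); bind(a,c); flip(c,c); step(d,c)

1. flip(a,f)  →  {clear(c,c), near(a,f), near(c,a), near(d,d), near(f,e), on(a,e), on(a,f), on(d,c), on(d,f)}
2. bind(a,c)  →  {clear(c,a), clear(c,c), near(a,f), near(c,a), near(d,d), near(f,e), on(a,e), on(a,f), on(c,c), on(d,c), on(d,f)}
3. flip(c,c)  →  {clear(c,a), near(a,f), near(c,a), near(c,c), near(d,d), near(f,e), on(a,e), on(a,f), on(c,c), on(d,c), on(d,f)}
4. step(d,c)  →  {clear(c,a), clear(c,d), near(a,f), near(c,a), near(c,c), near(f,e), on(a,e), on(a,f), on(c,c), on(d,c), on(d,f)}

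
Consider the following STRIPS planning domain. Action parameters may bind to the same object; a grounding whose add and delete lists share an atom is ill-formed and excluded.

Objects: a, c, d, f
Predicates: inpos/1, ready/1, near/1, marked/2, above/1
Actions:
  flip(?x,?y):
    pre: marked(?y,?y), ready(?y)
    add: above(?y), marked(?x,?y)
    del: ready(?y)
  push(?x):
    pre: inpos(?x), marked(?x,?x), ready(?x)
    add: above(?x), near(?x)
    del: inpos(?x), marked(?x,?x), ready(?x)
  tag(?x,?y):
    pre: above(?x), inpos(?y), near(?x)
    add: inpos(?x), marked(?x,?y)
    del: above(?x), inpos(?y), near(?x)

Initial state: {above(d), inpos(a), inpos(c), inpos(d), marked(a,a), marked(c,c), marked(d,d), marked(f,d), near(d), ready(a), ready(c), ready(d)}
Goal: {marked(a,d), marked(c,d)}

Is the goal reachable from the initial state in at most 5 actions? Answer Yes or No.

1. flip(a,d)  →  {above(d), inpos(a), inpos(c), inpos(d), marked(a,a), marked(a,d), marked(c,c), marked(d,d), marked(f,d), near(d), ready(a), ready(c)}
2. push(c)  →  {above(c), above(d), inpos(a), inpos(d), marked(a,a), marked(a,d), marked(d,d), marked(f,d), near(c), near(d), ready(a)}
3. tag(c,d)  →  {above(d), inpos(a), inpos(c), marked(a,a), marked(a,d), marked(c,d), marked(d,d), marked(f,d), near(d), ready(a)}
optimal plan length = 3; 3 ≤ 5

Yes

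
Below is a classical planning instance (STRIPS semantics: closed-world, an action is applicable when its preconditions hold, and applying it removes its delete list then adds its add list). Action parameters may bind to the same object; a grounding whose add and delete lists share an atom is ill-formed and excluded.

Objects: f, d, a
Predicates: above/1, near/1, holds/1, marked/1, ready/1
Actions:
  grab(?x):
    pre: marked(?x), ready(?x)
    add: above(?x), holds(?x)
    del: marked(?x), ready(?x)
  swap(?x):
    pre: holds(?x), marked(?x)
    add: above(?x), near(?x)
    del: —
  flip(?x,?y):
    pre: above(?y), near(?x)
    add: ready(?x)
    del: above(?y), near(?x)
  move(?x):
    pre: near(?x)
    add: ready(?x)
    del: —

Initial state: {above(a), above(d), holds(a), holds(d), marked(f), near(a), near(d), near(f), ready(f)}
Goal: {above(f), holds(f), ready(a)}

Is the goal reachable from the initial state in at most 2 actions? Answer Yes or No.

1. grab(f)  →  {above(a), above(d), above(f), holds(a), holds(d), holds(f), near(a), near(d), near(f)}
2. flip(a,d)  →  {above(a), above(f), holds(a), holds(d), holds(f), near(d), near(f), ready(a)}
optimal plan length = 2; 2 ≤ 2

Yes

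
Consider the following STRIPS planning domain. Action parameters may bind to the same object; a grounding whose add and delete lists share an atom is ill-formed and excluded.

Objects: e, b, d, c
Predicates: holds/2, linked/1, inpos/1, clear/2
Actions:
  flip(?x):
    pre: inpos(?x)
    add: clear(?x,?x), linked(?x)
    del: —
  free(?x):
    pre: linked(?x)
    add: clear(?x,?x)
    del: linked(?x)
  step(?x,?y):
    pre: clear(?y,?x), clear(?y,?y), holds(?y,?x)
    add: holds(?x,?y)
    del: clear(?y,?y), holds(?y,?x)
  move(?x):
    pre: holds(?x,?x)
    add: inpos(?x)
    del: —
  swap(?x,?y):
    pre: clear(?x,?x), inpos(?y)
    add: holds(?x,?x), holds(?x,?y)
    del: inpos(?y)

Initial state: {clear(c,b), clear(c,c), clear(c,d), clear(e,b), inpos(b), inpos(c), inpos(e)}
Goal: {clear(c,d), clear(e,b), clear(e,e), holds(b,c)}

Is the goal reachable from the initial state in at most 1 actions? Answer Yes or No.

1. flip(e)  →  {clear(c,b), clear(c,c), clear(c,d), clear(e,b), clear(e,e), inpos(b), inpos(c), inpos(e), linked(e)}
2. flip(b)  →  {clear(b,b), clear(c,b), clear(c,c), clear(c,d), clear(e,b), clear(e,e), inpos(b), inpos(c), inpos(e), linked(b), linked(e)}
3. swap(b,c)  →  {clear(b,b), clear(c,b), clear(c,c), clear(c,d), clear(e,b), clear(e,e), holds(b,b), holds(b,c), inpos(b), inpos(e), linked(b), linked(e)}
optimal plan length = 3; 3 > 1

No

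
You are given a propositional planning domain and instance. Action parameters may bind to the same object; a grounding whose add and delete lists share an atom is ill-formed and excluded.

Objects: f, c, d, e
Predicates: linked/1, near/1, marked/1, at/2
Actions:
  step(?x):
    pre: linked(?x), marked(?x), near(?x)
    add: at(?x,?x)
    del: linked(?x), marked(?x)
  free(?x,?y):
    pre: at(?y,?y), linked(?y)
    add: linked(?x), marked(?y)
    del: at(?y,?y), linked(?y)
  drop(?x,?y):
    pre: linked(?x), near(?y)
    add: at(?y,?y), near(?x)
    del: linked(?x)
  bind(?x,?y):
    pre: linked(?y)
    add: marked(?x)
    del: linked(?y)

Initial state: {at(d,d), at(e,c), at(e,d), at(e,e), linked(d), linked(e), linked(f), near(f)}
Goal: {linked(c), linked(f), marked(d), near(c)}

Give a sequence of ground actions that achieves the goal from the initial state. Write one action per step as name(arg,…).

free(c,d); drop(c,f); free(c,e)

1. free(c,d)  →  {at(e,c), at(e,d), at(e,e), linked(c), linked(e), linked(f), marked(d), near(f)}
2. drop(c,f)  →  {at(e,c), at(e,d), at(e,e), at(f,f), linked(e), linked(f), marked(d), near(c), near(f)}
3. free(c,e)  →  {at(e,c), at(e,d), at(f,f), linked(c), linked(f), marked(d), marked(e), near(c), near(f)}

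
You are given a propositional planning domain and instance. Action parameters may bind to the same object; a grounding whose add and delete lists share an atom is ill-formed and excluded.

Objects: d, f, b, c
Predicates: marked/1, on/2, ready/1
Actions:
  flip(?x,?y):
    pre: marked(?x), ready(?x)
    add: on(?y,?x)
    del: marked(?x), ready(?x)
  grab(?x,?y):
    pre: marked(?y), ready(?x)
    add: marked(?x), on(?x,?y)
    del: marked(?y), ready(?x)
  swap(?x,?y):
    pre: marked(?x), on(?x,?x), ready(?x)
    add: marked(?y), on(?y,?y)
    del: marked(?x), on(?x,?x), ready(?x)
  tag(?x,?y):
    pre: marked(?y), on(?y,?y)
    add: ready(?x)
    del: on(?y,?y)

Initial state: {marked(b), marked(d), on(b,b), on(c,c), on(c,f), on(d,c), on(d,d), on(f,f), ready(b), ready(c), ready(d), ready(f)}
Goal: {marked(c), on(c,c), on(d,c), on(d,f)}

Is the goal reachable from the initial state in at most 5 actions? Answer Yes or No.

Yes

1. grab(f,d)  →  {marked(b), marked(f), on(b,b), on(c,c), on(c,f), on(d,c), on(d,d), on(f,d), on(f,f), ready(b), ready(c), ready(d)}
2. grab(d,f)  →  {marked(b), marked(d), on(b,b), on(c,c), on(c,f), on(d,c), on(d,d), on(d,f), on(f,d), on(f,f), ready(b), ready(c)}
3. grab(c,d)  →  {marked(b), marked(c), on(b,b), on(c,c), on(c,d), on(c,f), on(d,c), on(d,d), on(d,f), on(f,d), on(f,f), ready(b)}
optimal plan length = 3; 3 ≤ 5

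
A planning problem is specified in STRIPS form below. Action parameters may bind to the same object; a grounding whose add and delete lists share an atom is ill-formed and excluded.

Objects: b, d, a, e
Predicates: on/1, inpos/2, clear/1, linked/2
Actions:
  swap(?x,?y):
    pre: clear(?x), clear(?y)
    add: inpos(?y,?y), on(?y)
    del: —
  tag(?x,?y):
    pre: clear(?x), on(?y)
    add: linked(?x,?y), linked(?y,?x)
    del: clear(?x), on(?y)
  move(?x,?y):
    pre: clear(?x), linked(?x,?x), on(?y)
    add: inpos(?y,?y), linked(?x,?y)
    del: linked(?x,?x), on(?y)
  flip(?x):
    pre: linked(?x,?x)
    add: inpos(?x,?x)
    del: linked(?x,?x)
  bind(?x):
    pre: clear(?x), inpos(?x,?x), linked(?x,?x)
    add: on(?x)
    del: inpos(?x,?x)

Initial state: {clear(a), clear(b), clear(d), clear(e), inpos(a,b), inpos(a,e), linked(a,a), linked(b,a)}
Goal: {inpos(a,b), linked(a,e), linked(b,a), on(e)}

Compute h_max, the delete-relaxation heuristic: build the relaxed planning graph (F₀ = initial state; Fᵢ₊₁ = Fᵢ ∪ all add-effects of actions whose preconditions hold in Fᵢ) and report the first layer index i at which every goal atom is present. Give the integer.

F0 = init (8 atoms)
F1 = F0 ∪ {inpos(a,a), inpos(b,b), inpos(d,d), inpos(e,e), on(a), on(b), on(d), on(e)}  (16 atoms)
F2 = F1 ∪ {linked(a,b), linked(a,d), linked(a,e), linked(b,b), linked(b,d), linked(b,e), linked(d,a), linked(d,b), linked(d,d), linked(d,e), linked(e,a), linked(e,b), linked(e,d), linked(e,e)}  (30 atoms)
goal ⊆ F2  ⇒  h_max = 2

2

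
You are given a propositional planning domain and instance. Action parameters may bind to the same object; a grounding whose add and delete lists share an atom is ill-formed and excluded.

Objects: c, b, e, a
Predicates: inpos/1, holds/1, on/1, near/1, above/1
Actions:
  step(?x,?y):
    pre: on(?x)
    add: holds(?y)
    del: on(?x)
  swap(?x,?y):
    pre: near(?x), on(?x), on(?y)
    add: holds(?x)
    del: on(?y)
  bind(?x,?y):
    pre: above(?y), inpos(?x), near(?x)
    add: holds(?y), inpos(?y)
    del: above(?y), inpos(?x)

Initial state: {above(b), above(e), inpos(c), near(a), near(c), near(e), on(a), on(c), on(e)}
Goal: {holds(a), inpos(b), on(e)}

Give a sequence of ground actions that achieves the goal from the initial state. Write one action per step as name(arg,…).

1. step(c,a)  →  {above(b), above(e), holds(a), inpos(c), near(a), near(c), near(e), on(a), on(e)}
2. bind(c,b)  →  {above(e), holds(a), holds(b), inpos(b), near(a), near(c), near(e), on(a), on(e)}

step(c,a); bind(c,b)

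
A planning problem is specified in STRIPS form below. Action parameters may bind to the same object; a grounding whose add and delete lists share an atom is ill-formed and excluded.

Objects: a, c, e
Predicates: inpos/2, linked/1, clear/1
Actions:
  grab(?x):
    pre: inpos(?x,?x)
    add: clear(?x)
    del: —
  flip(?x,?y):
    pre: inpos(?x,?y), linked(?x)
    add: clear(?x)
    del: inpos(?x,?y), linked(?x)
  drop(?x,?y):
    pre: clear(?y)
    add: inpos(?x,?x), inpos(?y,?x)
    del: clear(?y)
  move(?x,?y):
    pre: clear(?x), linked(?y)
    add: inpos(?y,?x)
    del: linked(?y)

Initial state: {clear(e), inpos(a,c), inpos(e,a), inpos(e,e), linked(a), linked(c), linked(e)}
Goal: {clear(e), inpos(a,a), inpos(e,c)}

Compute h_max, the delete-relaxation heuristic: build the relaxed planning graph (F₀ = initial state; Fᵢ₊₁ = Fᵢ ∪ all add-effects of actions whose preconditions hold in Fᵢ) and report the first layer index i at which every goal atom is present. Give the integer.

1

F0 = init (7 atoms)
F1 = F0 ∪ {clear(a), inpos(a,a), inpos(a,e), inpos(c,c), inpos(c,e), inpos(e,c)}  (13 atoms)
goal ⊆ F1  ⇒  h_max = 1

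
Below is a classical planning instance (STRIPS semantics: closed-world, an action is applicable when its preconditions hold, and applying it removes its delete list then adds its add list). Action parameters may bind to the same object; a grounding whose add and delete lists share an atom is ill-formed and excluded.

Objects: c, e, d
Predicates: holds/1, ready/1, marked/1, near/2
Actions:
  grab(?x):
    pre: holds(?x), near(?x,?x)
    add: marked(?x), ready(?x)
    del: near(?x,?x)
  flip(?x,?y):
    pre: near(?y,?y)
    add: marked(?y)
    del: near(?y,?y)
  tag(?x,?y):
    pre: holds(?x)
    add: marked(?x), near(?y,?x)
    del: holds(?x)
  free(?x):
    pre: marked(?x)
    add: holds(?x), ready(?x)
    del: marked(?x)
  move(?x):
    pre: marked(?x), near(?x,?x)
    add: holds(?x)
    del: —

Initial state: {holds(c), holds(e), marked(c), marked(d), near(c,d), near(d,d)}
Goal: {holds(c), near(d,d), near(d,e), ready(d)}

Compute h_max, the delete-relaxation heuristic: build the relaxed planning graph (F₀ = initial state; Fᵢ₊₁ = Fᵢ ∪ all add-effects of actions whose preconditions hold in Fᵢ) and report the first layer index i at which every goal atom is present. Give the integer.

F0 = init (6 atoms)
F1 = F0 ∪ {holds(d), marked(e), near(c,c), near(c,e), near(d,c), near(d,e), near(e,c), near(e,e), ready(c), ready(d)}  (16 atoms)
goal ⊆ F1  ⇒  h_max = 1

1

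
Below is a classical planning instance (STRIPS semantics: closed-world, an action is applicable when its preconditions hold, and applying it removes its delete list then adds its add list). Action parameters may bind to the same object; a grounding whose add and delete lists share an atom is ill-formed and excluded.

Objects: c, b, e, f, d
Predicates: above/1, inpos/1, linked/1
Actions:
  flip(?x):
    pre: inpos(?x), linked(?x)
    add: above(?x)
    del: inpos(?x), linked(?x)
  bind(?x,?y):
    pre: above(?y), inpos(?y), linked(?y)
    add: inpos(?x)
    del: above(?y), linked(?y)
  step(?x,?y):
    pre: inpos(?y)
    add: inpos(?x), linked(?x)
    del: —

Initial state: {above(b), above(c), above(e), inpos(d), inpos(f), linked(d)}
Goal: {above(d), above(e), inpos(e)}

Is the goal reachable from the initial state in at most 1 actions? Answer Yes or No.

1. flip(d)  →  {above(b), above(c), above(d), above(e), inpos(f)}
2. step(e,f)  →  {above(b), above(c), above(d), above(e), inpos(e), inpos(f), linked(e)}
optimal plan length = 2; 2 > 1

No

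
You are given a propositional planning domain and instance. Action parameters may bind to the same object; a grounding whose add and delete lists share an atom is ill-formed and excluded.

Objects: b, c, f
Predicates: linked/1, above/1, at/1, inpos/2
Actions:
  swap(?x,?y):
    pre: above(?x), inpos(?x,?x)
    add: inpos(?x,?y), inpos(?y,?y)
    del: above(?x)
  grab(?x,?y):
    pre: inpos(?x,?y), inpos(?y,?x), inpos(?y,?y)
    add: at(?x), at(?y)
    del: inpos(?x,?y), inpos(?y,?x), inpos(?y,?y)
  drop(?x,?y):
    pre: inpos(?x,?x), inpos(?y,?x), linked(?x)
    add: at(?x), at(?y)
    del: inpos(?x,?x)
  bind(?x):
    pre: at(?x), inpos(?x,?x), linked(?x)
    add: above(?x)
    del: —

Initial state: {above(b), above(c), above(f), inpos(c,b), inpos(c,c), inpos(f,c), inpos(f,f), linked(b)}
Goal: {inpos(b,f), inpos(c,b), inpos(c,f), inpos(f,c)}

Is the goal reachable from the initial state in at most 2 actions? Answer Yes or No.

No

1. swap(c,f)  →  {above(b), above(f), inpos(c,b), inpos(c,c), inpos(c,f), inpos(f,c), inpos(f,f), linked(b)}
2. swap(f,b)  →  {above(b), inpos(b,b), inpos(c,b), inpos(c,c), inpos(c,f), inpos(f,b), inpos(f,c), inpos(f,f), linked(b)}
3. swap(b,f)  →  {inpos(b,b), inpos(b,f), inpos(c,b), inpos(c,c), inpos(c,f), inpos(f,b), inpos(f,c), inpos(f,f), linked(b)}
optimal plan length = 3; 3 > 2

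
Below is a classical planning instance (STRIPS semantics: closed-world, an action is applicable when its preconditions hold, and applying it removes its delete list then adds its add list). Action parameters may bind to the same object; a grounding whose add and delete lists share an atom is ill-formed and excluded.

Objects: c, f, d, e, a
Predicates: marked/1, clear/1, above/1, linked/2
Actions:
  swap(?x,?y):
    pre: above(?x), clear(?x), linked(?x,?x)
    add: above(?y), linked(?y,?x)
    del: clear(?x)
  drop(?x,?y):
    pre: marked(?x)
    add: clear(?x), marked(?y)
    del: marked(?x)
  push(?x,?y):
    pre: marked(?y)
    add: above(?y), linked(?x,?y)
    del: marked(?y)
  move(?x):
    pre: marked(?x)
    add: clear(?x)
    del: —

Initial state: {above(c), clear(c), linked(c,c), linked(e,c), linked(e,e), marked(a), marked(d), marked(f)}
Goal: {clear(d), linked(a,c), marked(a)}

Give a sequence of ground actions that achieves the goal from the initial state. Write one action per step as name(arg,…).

1. swap(c,a)  →  {above(a), above(c), linked(a,c), linked(c,c), linked(e,c), linked(e,e), marked(a), marked(d), marked(f)}
2. drop(d,c)  →  {above(a), above(c), clear(d), linked(a,c), linked(c,c), linked(e,c), linked(e,e), marked(a), marked(c), marked(f)}

swap(c,a); drop(d,c)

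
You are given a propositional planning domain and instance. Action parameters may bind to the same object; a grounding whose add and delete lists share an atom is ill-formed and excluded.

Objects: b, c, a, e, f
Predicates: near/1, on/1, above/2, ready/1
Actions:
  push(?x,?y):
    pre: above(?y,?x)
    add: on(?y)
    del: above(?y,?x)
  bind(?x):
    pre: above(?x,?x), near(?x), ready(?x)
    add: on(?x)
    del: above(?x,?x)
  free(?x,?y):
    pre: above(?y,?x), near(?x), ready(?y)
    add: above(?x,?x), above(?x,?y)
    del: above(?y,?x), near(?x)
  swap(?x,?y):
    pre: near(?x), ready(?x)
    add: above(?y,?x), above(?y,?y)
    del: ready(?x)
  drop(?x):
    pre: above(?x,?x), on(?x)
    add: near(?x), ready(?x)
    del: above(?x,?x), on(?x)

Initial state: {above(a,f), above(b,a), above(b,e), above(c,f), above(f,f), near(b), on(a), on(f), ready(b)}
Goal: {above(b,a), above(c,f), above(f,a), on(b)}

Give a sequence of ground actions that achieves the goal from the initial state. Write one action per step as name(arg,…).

push(e,b); swap(b,a); drop(a); swap(a,f)

1. push(e,b)  →  {above(a,f), above(b,a), above(c,f), above(f,f), near(b), on(a), on(b), on(f), ready(b)}
2. swap(b,a)  →  {above(a,a), above(a,b), above(a,f), above(b,a), above(c,f), above(f,f), near(b), on(a), on(b), on(f)}
3. drop(a)  →  {above(a,b), above(a,f), above(b,a), above(c,f), above(f,f), near(a), near(b), on(b), on(f), ready(a)}
4. swap(a,f)  →  {above(a,b), above(a,f), above(b,a), above(c,f), above(f,a), above(f,f), near(a), near(b), on(b), on(f)}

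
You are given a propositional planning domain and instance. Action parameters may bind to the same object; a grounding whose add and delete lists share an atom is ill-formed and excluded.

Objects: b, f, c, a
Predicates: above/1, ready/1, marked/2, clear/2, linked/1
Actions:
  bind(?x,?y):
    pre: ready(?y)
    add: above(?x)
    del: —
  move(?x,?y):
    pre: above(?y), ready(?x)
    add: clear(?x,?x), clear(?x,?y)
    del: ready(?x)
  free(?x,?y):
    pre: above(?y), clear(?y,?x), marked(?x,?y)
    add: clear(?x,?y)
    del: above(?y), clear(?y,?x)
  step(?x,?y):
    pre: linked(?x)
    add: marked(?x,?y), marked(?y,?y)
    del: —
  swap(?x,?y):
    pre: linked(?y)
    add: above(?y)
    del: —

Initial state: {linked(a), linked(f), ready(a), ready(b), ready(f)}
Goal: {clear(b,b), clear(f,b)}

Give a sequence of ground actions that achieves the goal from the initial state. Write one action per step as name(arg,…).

bind(b,b); move(b,b); move(f,b)

1. bind(b,b)  →  {above(b), linked(a), linked(f), ready(a), ready(b), ready(f)}
2. move(b,b)  →  {above(b), clear(b,b), linked(a), linked(f), ready(a), ready(f)}
3. move(f,b)  →  {above(b), clear(b,b), clear(f,b), clear(f,f), linked(a), linked(f), ready(a)}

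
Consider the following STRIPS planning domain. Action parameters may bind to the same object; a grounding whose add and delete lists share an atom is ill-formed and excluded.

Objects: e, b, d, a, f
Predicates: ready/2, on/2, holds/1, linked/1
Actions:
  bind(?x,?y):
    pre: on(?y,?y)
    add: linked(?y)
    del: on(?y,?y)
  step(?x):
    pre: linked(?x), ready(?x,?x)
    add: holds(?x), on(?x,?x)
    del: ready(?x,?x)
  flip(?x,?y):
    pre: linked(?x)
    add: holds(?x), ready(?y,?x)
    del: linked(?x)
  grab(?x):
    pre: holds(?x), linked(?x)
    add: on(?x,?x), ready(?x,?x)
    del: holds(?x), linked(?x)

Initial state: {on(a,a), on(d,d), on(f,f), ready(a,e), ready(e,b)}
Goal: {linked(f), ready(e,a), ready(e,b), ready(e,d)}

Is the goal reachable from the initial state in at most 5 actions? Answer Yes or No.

Yes

1. bind(e,d)  →  {linked(d), on(a,a), on(f,f), ready(a,e), ready(e,b)}
2. bind(e,a)  →  {linked(a), linked(d), on(f,f), ready(a,e), ready(e,b)}
3. bind(e,f)  →  {linked(a), linked(d), linked(f), ready(a,e), ready(e,b)}
4. flip(d,e)  →  {holds(d), linked(a), linked(f), ready(a,e), ready(e,b), ready(e,d)}
5. flip(a,e)  →  {holds(a), holds(d), linked(f), ready(a,e), ready(e,a), ready(e,b), ready(e,d)}
optimal plan length = 5; 5 ≤ 5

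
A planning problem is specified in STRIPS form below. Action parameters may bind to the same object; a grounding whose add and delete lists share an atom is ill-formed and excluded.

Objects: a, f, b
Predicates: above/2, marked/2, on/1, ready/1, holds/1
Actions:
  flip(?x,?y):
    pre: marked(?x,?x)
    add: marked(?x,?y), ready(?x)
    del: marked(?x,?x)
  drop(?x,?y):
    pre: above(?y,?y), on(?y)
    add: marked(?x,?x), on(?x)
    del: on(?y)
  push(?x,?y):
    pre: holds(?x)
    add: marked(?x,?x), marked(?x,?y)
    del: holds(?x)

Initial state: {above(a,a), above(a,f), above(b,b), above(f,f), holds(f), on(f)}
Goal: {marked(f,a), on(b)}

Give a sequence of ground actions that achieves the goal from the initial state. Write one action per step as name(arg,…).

drop(b,f); push(f,a)

1. drop(b,f)  →  {above(a,a), above(a,f), above(b,b), above(f,f), holds(f), marked(b,b), on(b)}
2. push(f,a)  →  {above(a,a), above(a,f), above(b,b), above(f,f), marked(b,b), marked(f,a), marked(f,f), on(b)}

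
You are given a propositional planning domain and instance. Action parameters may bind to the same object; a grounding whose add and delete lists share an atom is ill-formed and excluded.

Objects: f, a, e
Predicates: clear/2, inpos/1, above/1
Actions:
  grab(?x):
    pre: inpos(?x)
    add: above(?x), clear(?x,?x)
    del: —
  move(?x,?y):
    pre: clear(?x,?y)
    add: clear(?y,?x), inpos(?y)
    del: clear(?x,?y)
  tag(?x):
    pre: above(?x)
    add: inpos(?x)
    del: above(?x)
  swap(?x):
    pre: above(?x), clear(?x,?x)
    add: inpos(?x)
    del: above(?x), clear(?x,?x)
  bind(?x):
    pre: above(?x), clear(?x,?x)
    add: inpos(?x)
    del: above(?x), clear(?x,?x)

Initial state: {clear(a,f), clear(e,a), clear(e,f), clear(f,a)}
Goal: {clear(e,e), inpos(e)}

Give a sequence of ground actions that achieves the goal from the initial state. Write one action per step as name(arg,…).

1. move(e,f)  →  {clear(a,f), clear(e,a), clear(f,a), clear(f,e), inpos(f)}
2. move(f,e)  →  {clear(a,f), clear(e,a), clear(e,f), clear(f,a), inpos(e), inpos(f)}
3. grab(e)  →  {above(e), clear(a,f), clear(e,a), clear(e,e), clear(e,f), clear(f,a), inpos(e), inpos(f)}

move(e,f); move(f,e); grab(e)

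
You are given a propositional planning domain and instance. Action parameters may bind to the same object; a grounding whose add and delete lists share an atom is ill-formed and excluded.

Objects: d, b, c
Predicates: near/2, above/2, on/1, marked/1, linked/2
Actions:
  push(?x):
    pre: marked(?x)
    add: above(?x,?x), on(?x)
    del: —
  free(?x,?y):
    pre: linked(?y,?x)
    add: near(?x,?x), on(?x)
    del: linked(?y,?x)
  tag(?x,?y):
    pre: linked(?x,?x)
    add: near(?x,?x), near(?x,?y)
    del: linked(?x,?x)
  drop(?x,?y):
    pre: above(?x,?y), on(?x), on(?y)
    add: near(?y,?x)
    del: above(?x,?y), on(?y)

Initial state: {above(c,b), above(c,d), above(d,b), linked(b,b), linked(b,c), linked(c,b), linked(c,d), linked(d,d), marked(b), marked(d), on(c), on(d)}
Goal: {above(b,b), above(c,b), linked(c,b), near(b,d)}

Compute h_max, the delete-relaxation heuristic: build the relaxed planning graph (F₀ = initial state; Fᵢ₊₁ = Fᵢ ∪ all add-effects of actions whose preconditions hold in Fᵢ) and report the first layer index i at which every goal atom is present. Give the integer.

F0 = init (12 atoms)
F1 = F0 ∪ {above(b,b), above(d,d), near(b,b), near(b,c), near(b,d), near(c,c), near(d,b), near(d,c), near(d,d), on(b)}  (22 atoms)
goal ⊆ F1  ⇒  h_max = 1

1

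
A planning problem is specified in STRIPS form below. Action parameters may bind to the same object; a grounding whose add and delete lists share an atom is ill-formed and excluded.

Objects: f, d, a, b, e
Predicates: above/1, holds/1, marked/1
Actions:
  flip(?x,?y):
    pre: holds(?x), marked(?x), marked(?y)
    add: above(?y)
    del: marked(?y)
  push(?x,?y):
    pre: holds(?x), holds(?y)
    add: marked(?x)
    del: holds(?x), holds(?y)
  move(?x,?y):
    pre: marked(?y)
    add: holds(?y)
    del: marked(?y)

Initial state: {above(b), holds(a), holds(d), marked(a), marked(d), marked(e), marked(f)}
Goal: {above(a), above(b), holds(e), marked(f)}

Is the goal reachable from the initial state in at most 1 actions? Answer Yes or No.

1. flip(d,a)  →  {above(a), above(b), holds(a), holds(d), marked(d), marked(e), marked(f)}
2. move(f,e)  →  {above(a), above(b), holds(a), holds(d), holds(e), marked(d), marked(f)}
optimal plan length = 2; 2 > 1

No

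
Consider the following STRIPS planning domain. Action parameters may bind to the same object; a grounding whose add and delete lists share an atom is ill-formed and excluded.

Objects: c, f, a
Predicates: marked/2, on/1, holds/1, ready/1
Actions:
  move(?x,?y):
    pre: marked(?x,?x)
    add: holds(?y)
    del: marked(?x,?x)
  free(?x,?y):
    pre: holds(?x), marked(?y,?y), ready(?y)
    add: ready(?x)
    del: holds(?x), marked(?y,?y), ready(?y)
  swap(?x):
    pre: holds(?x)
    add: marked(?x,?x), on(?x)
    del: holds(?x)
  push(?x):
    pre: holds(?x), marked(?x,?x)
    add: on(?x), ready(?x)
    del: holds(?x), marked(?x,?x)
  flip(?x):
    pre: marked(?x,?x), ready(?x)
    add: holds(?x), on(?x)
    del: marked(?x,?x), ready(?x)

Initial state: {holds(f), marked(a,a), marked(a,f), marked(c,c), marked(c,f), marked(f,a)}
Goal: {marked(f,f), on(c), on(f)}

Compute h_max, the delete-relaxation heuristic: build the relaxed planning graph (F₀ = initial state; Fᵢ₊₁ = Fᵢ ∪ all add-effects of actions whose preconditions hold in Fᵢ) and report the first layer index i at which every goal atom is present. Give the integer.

F0 = init (6 atoms)
F1 = F0 ∪ {holds(a), holds(c), marked(f,f), on(f)}  (10 atoms)
F2 = F1 ∪ {on(a), on(c), ready(a), ready(c), ready(f)}  (15 atoms)
goal ⊆ F2  ⇒  h_max = 2

2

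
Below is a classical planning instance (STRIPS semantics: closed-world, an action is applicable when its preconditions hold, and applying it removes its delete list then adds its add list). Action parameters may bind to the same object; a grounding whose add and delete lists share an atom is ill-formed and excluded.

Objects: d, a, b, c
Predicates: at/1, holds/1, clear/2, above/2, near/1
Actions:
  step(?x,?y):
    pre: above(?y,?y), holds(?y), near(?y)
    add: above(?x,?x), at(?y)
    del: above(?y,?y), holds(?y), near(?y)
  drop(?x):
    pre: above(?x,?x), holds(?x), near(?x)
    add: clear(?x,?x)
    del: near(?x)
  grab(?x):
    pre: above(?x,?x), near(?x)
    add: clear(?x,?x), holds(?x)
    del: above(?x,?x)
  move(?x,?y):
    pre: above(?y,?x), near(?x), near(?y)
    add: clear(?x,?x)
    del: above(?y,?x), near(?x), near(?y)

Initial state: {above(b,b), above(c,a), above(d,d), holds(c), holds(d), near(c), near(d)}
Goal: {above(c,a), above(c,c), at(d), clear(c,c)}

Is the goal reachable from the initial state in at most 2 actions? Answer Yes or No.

1. step(c,d)  →  {above(b,b), above(c,a), above(c,c), at(d), holds(c), near(c)}
2. drop(c)  →  {above(b,b), above(c,a), above(c,c), at(d), clear(c,c), holds(c)}
optimal plan length = 2; 2 ≤ 2

Yes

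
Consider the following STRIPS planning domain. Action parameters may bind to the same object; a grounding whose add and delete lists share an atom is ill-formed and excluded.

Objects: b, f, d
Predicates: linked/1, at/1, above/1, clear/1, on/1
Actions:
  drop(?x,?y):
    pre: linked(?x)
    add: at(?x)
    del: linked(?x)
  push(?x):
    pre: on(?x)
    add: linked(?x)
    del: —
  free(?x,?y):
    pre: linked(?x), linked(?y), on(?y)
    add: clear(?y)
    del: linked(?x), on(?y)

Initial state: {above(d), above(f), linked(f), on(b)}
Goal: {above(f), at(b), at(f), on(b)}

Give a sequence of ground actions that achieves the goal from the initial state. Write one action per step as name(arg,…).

drop(f,b); push(b); drop(b,b)

1. drop(f,b)  →  {above(d), above(f), at(f), on(b)}
2. push(b)  →  {above(d), above(f), at(f), linked(b), on(b)}
3. drop(b,b)  →  {above(d), above(f), at(b), at(f), on(b)}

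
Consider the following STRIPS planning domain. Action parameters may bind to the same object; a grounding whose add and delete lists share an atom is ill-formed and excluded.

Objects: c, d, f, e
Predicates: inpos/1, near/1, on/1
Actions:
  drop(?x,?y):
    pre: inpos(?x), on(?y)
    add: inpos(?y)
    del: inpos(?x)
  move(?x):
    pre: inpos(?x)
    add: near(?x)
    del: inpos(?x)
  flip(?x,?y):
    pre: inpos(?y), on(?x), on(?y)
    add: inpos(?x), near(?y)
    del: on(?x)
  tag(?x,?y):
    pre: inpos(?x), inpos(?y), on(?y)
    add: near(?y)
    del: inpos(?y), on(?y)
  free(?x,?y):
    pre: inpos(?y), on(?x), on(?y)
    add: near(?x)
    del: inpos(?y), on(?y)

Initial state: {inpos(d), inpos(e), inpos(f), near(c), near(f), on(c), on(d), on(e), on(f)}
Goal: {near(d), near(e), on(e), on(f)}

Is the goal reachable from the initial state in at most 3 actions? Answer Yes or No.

Yes

1. move(d)  →  {inpos(e), inpos(f), near(c), near(d), near(f), on(c), on(d), on(e), on(f)}
2. move(e)  →  {inpos(f), near(c), near(d), near(e), near(f), on(c), on(d), on(e), on(f)}
optimal plan length = 2; 2 ≤ 3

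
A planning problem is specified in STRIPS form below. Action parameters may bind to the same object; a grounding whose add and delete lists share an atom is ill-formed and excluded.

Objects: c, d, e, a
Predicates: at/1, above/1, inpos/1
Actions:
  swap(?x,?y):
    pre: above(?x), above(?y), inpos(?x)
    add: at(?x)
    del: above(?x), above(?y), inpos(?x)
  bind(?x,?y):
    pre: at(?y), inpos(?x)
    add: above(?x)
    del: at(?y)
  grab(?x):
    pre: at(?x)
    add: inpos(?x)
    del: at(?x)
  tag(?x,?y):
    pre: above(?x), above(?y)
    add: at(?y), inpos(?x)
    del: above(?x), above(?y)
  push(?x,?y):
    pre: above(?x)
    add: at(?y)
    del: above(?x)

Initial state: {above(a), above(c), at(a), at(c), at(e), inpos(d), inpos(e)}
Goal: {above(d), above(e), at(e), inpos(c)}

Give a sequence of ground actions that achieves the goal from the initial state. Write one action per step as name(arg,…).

1. bind(d,c)  →  {above(a), above(c), above(d), at(a), at(e), inpos(d), inpos(e)}
2. bind(e,a)  →  {above(a), above(c), above(d), above(e), at(e), inpos(d), inpos(e)}
3. tag(c,c)  →  {above(a), above(d), above(e), at(c), at(e), inpos(c), inpos(d), inpos(e)}

bind(d,c); bind(e,a); tag(c,c)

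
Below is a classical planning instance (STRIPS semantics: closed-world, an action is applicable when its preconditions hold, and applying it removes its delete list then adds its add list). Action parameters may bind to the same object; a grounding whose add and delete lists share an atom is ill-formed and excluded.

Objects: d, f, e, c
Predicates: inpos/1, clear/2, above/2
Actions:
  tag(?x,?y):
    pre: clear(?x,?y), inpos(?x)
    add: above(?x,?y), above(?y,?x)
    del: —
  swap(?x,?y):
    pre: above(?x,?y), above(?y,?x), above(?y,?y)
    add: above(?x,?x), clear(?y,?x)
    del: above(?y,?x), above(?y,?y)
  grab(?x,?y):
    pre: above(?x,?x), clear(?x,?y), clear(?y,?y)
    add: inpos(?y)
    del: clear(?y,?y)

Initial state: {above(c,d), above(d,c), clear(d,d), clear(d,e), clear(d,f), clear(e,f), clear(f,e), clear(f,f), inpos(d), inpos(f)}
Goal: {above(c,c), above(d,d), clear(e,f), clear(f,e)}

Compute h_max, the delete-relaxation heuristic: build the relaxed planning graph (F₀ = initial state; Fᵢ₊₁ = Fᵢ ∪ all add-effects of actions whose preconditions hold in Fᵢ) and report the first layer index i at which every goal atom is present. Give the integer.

2

F0 = init (10 atoms)
F1 = F0 ∪ {above(d,d), above(d,e), above(d,f), above(e,d), above(e,f), above(f,d), above(f,e), above(f,f)}  (18 atoms)
F2 = F1 ∪ {above(c,c), above(e,e), clear(d,c), clear(f,d)}  (22 atoms)
goal ⊆ F2  ⇒  h_max = 2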